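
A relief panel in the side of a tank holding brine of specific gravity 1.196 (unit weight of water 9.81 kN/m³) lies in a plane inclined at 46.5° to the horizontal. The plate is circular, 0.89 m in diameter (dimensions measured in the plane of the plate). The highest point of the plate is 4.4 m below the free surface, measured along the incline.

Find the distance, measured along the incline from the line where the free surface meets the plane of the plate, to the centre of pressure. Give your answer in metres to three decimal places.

γ = 1.196 × 9.81 = 11.73276 kN/m³.
Let θ = 46.5° be the plate's angle to the horizontal; measure y along the incline from where the plane meets the free surface. Vertical depth h = y·sinθ with sinθ = 0.725374.
The centroid is at the centre, 0.445 m below the top of the plate, so y_c = 4.4 + 0.445 = 4.845 m and h_c = 4.845 × 0.725374 = 3.51444 m.
A = π(0.445)² = 0.622114 m².
Resultant F = γ·h_c·A = 11.73276 × 3.51444 × 0.622114 = 25.6523 kN.
I_c = πr⁴/4 = π × 0.445⁴/4 = 0.0307985 m⁴.
Centre of pressure: y_p = y_c + I_c/(y_c·A) = 4.845 + 0.0307985/(4.845 × 0.622114) = 4.845 + 0.010218 = 4.85522 m along the plane.

y_p = 4.855 m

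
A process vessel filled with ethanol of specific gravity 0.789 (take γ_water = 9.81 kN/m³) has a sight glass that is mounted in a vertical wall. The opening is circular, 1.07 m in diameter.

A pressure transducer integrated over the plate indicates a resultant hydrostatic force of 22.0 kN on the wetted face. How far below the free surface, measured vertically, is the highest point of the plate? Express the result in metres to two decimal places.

d_top ≈ 2.63 m

γ = 0.789 × 9.81 = 7.74009 kN/m³.
A = π(0.535)² = 0.899202 m².
From F = γ·h_c·A, the centroid depth is h_c = 22.0/(7.74009 × 0.899202) = 3.16096 m.
The centroid is at the centre, 0.535 m below the top of the plate, so the highest point sits at h_top = 3.16096 − 0.535 = 2.62596 m below the surface.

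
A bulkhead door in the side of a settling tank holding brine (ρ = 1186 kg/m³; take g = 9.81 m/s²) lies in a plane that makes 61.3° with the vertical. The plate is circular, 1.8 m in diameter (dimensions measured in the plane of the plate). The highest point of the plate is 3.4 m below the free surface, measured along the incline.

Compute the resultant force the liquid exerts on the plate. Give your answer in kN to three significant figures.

γ = ρg = 1186 × 9.81 / 1000 = 11.63466 kN/m³.
The plate makes 61.3° with the vertical, i.e. θ = 90° − 61.3° = 28.7° to the horizontal. Measuring y along the incline from the free-surface line, vertical depth h = y·sinθ with sinθ = 0.480223.
The centroid is at the centre, 0.9 m below the top of the plate, so y_c = 3.4 + 0.9 = 4.3 m and h_c = 4.3 × 0.480223 = 2.06496 m.
A = π(0.9)² = 2.54469 m².
Resultant F = γ·h_c·A = 11.63466 × 2.06496 × 2.54469 = 61.1365 kN.

F ≈ 61.1 kN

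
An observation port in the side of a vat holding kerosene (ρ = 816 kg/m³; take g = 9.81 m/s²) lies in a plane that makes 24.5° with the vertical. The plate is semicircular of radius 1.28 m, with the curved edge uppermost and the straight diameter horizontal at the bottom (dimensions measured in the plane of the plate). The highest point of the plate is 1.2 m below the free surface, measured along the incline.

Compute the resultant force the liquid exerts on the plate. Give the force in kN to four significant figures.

F ≈ 36.31 kN

γ = ρg = 816 × 9.81 / 1000 = 8.00496 kN/m³.
The plate makes 24.5° with the vertical, i.e. θ = 90° − 24.5° = 65.5° to the horizontal. Measuring y along the incline from the free-surface line, vertical depth h = y·sinθ with sinθ = 0.909961.
The centroid lies 4r/(3π) = 0.543249 m above the diameter, so r − 4r/(3π) = 1.28 − 0.543249 = 0.736751 m below the topmost point, so y_c = 1.2 + 0.736751 = 1.93675 m and h_c = 1.93675 × 0.909961 = 1.76237 m.
A = πr²/2 = π × 1.28²/2 = 2.57359 m².
Resultant F = γ·h_c·A = 8.00496 × 1.76237 × 2.57359 = 36.3074 kN.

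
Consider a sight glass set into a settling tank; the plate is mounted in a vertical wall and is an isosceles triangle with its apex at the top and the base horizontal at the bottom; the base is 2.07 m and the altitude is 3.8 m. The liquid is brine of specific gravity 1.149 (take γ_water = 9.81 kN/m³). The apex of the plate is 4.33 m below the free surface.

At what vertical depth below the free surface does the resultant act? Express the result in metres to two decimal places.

h_p = 6.98 m

γ = 1.149 × 9.81 = 11.27169 kN/m³.
With the apex up, the centroid sits 2h/3 = 2 × 3.8/3 = 2.53333 m below the apex, so the centroid depth is h_c = 4.33 + 2.53333 = 6.86333 m.
A = ½ × 2.07 × 3.8 = 3.933 m².
Resultant F = γ·h_c·A = 11.27169 × 6.86333 × 3.933 = 304.262 kN.
I_c = b·h³/36 = 2.07 × 3.8³/36 = 3.15514 m⁴.
Centre of pressure: y_p = y_c + I_c/(y_c·A) = 6.86333 + 3.15514/(6.86333 × 3.933) = 6.86333 + 0.116885 = 6.98022 m along the plane.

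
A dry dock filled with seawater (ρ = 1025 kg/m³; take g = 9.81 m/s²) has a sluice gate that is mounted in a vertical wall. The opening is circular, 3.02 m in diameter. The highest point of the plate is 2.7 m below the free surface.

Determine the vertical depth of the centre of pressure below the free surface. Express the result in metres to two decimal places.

h_p = 4.35 m

γ = ρg = 1025 × 9.81 / 1000 = 10.05525 kN/m³.
The centroid is at the centre, 1.51 m below the top of the plate, so the centroid depth is h_c = 2.7 + 1.51 = 4.21 m.
A = π(1.51)² = 7.16315 m².
Resultant F = γ·h_c·A = 10.05525 × 4.21 × 7.16315 = 303.235 kN.
I_c = πr⁴/4 = π × 1.51⁴/4 = 4.08317 m⁴.
Centre of pressure: y_p = y_c + I_c/(y_c·A) = 4.21 + 4.08317/(4.21 × 7.16315) = 4.21 + 0.135398 = 4.3454 m along the plane.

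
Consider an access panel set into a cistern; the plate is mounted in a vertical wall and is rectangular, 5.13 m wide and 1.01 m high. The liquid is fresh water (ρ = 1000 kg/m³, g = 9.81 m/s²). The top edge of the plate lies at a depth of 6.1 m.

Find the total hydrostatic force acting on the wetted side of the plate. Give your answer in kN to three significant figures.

γ = ρg = 1000 × 9.81 = 9810 N/m³ = 9.81 kN/m³.
The centroid lies 1.01/2 = 0.505 m below the top edge, so the centroid depth is h_c = 6.1 + 0.505 = 6.605 m.
A = 5.13 × 1.01 = 5.1813 m².
Resultant F = γ·h_c·A = 9.81 × 6.605 × 5.1813 = 335.723 kN.

F ≈ 336 kN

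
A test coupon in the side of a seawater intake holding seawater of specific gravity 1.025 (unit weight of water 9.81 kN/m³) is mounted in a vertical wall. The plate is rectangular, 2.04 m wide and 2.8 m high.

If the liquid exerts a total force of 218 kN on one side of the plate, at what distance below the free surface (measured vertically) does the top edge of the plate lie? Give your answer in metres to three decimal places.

d_top ≈ 2.396 m

γ = 1.025 × 9.81 = 10.05525 kN/m³.
A = 2.04 × 2.8 = 5.712 m².
From F = γ·h_c·A, the centroid depth is h_c = 218/(10.05525 × 5.712) = 3.79556 m.
The centroid lies 2.8/2 = 1.4 m below the top edge, so the top edge sits at h_top = 3.79556 − 1.4 = 2.39556 m below the surface.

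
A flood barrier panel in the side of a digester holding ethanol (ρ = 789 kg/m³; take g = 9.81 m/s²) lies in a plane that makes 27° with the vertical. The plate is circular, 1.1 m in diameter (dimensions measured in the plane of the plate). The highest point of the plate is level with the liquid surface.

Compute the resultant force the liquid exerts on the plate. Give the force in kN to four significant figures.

γ = ρg = 789 × 9.81 / 1000 = 7.74009 kN/m³.
The plate makes 27° with the vertical, i.e. θ = 90° − 27° = 63° to the horizontal. Measuring y along the incline from the free-surface line, vertical depth h = y·sinθ with sinθ = 0.891007.
The centroid is at the centre, 0.55 m below the top of the plate, so y_c = 0.55 m and h_c = 0.55 × 0.891007 = 0.490054 m.
A = π(0.55)² = 0.950332 m².
Resultant F = γ·h_c·A = 7.74009 × 0.490054 × 0.950332 = 3.60467 kN.

F ≈ 3.605 kN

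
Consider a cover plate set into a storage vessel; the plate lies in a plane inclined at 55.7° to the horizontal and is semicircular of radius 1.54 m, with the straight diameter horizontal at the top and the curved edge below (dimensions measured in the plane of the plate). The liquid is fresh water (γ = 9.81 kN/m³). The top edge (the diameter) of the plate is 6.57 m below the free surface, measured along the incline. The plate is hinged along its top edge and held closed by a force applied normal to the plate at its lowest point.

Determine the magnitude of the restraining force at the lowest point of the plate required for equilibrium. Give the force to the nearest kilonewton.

P ≈ 96 kN

γ = 9.81 kN/m³.
Let θ = 55.7° be the plate's angle to the horizontal; measure y along the incline from where the plane meets the free surface. Vertical depth h = y·sinθ with sinθ = 0.826098.
The centroid of a semicircle lies 4r/(3π) = 0.653596 m from the diameter, here below the top edge, so y_c = 6.57 + 0.653596 = 7.2236 m and h_c = 7.2236 × 0.826098 = 5.9674 m.
A = πr²/2 = π × 1.54²/2 = 3.7253 m².
Resultant F = γ·h_c·A = 9.81 × 5.9674 × 3.7253 = 218.08 kN.
I_c = (π/8 − 8/(9π))·r⁴ = 0.109757 × 1.54⁴ = 0.617327 m⁴.
Centre of pressure: y_p = y_c + I_c/(y_c·A) = 7.2236 + 0.617327/(7.2236 × 3.7253) = 7.2236 + 0.0229404 = 7.24654 m along the plane.
The resultant acts 0.653596 + 0.0229404 = 0.676536 m (along the plate) below the hinge at the top edge, so the moment about the hinge is M = F × 0.676536 = 218.08 × 0.676536 = 147.539 kN·m.
A normal force at the bottom, 1.54 m from the hinge, must supply this moment: P = 147.539/1.54 = 95.8045 kN.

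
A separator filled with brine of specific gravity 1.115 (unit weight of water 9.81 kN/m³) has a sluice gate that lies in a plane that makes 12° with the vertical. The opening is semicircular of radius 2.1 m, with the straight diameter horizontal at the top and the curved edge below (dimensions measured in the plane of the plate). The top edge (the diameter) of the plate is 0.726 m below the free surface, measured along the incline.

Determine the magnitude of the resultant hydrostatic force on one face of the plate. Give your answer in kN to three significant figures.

γ = 1.115 × 9.81 = 10.93815 kN/m³.
The plate makes 12° with the vertical, i.e. θ = 90° − 12° = 78° to the horizontal. Measuring y along the incline from the free-surface line, vertical depth h = y·sinθ with sinθ = 0.978148.
The centroid of a semicircle lies 4r/(3π) = 0.891268 m from the diameter, here below the top edge, so y_c = 0.726 + 0.891268 = 1.61727 m and h_c = 1.61727 × 0.978148 = 1.58193 m.
A = πr²/2 = π × 2.1²/2 = 6.92721 m².
Resultant F = γ·h_c·A = 10.93815 × 1.58193 × 6.92721 = 119.864 kN.

F ≈ 120 kN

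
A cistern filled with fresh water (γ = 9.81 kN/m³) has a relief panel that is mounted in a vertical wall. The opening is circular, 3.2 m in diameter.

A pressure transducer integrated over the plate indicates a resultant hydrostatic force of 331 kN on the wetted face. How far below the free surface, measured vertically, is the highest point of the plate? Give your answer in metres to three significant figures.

d_top ≈ 2.60 m

γ = 9.81 kN/m³.
A = π(1.6)² = 8.04248 m².
From F = γ·h_c·A, the centroid depth is h_c = 331/(9.81 × 8.04248) = 4.19536 m.
The centroid is at the centre, 1.6 m below the top of the plate, so the highest point sits at h_top = 4.19536 − 1.6 = 2.59536 m below the surface.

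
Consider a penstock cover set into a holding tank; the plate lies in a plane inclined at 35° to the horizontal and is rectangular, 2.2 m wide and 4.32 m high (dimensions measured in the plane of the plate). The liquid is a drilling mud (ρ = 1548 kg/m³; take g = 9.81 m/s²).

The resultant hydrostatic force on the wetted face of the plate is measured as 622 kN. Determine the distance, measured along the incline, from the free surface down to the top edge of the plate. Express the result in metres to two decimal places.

γ = ρg = 1548 × 9.81 / 1000 = 15.18588 kN/m³.
A = 2.2 × 4.32 = 9.504 m².
From F = γ·h_c·A, the centroid depth is h_c = 622/(15.18588 × 9.504) = 4.30967 m.
Let θ = 35° be the plate's angle to the horizontal; measure y along the incline from where the plane meets the free surface. Vertical depth h = y·sinθ with sinθ = 0.573576.
Along the incline, y_c = h_c/sinθ = 4.30967/0.573576 = 7.51369 m.
The centroid lies 4.32/2 = 2.16 m below the top edge, so the top edge sits at y_top = 7.51369 − 2.16 = 5.35369 m along the incline.

y_top ≈ 5.35 m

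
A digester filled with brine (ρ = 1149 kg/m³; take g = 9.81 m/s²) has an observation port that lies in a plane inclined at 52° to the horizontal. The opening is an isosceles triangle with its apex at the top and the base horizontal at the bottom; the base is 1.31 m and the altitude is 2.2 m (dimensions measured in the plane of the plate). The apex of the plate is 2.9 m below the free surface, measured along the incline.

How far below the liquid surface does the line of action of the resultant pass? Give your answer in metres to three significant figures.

γ = ρg = 1149 × 9.81 / 1000 = 11.27169 kN/m³.
Let θ = 52° be the plate's angle to the horizontal; measure y along the incline from where the plane meets the free surface. Vertical depth h = y·sinθ with sinθ = 0.788011.
With the apex up, the centroid sits 2h/3 = 2 × 2.2/3 = 1.46667 m below the apex, so y_c = 2.9 + 1.46667 = 4.36667 m and h_c = 4.36667 × 0.788011 = 3.44098 m.
A = ½ × 1.31 × 2.2 = 1.441 m².
Resultant F = γ·h_c·A = 11.27169 × 3.44098 × 1.441 = 55.8901 kN.
I_c = b·h³/36 = 1.31 × 2.2³/36 = 0.387469 m⁴.
Centre of pressure: y_p = y_c + I_c/(y_c·A) = 4.36667 + 0.387469/(4.36667 × 1.441) = 4.36667 + 0.0615776 = 4.42825 m along the plane.
Vertically, h_p = y_p·sinθ = 4.42825 × 0.788011 = 3.48951 m.

h_p = 3.49 m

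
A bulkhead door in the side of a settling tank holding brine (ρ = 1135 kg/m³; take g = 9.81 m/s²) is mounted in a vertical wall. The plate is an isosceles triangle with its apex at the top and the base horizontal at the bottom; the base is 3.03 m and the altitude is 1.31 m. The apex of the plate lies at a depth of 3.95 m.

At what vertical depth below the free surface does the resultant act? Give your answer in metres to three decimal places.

h_p = 4.843 m

γ = ρg = 1135 × 9.81 / 1000 = 11.13435 kN/m³.
With the apex up, the centroid sits 2h/3 = 2 × 1.31/3 = 0.873333 m below the apex, so the centroid depth is h_c = 3.95 + 0.873333 = 4.82333 m.
A = ½ × 3.03 × 1.31 = 1.98465 m².
Resultant F = γ·h_c·A = 11.13435 × 4.82333 × 1.98465 = 106.585 kN.
I_c = b·h³/36 = 3.03 × 1.31³/36 = 0.189214 m⁴.
Centre of pressure: y_p = y_c + I_c/(y_c·A) = 4.82333 + 0.189214/(4.82333 × 1.98465) = 4.82333 + 0.0197662 = 4.8431 m along the plane.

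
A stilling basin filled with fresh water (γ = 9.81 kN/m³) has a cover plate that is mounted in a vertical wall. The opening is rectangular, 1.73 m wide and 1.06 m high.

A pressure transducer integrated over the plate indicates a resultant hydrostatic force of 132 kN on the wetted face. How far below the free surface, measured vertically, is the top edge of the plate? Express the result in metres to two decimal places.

d_top ≈ 6.81 m

γ = 9.81 kN/m³.
A = 1.73 × 1.06 = 1.8338 m².
From F = γ·h_c·A, the centroid depth is h_c = 132/(9.81 × 1.8338) = 7.33758 m.
The centroid lies 1.06/2 = 0.53 m below the top edge, so the top edge sits at h_top = 7.33758 − 0.53 = 6.80758 m below the surface.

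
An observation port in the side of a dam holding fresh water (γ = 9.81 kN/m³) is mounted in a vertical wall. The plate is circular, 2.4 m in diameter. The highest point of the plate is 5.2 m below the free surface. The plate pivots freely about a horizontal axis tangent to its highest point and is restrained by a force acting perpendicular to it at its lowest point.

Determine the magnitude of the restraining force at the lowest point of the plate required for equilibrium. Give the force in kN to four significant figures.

P ≈ 148.7 kN

γ = 9.81 kN/m³.
The centroid is at the centre, 1.2 m below the top of the plate, so the centroid depth is h_c = 5.2 + 1.2 = 6.4 m.
A = π(1.2)² = 4.52389 m².
Resultant F = γ·h_c·A = 9.81 × 6.4 × 4.52389 = 284.028 kN.
I_c = πr⁴/4 = π × 1.2⁴/4 = 1.6286 m⁴.
Centre of pressure: y_p = y_c + I_c/(y_c·A) = 6.4 + 1.6286/(6.4 × 4.52389) = 6.4 + 0.05625 = 6.45625 m along the plane.
The resultant acts 1.2 + 0.05625 = 1.25625 m (along the plate) below the hinge at the top edge, so the moment about the hinge is M = F × 1.25625 = 284.028 × 1.25625 = 356.81 kN·m.
A normal force at the bottom, 2.4 m from the hinge, must supply this moment: P = 356.81/2.4 = 148.671 kN.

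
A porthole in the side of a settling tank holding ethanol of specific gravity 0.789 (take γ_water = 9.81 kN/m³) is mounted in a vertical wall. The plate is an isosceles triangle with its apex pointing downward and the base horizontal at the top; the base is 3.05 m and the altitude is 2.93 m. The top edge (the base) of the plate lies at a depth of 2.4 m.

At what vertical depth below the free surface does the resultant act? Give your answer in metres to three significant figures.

γ = 0.789 × 9.81 = 7.74009 kN/m³.
With the apex down, the centroid sits h/3 = 2.93/3 = 0.976667 m below the base (the top edge), so the centroid depth is h_c = 2.4 + 0.976667 = 3.37667 m.
A = ½ × 3.05 × 2.93 = 4.46825 m².
Resultant F = γ·h_c·A = 7.74009 × 3.37667 × 4.46825 = 116.781 kN.
I_c = b·h³/36 = 3.05 × 2.93³/36 = 2.13108 m⁴.
Centre of pressure: y_p = y_c + I_c/(y_c·A) = 3.37667 + 2.13108/(3.37667 × 4.46825) = 3.37667 + 0.141245 = 3.51791 m along the plane.

h_p = 3.52 m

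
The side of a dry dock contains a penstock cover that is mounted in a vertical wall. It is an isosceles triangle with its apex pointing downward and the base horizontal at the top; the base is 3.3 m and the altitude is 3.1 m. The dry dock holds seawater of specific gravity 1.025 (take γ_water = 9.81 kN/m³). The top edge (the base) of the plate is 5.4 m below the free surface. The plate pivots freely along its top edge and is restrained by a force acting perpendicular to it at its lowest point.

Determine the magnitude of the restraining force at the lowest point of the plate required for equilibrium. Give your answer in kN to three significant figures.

γ = 1.025 × 9.81 = 10.05525 kN/m³.
With the apex down, the centroid sits h/3 = 3.1/3 = 1.03333 m below the base (the top edge), so the centroid depth is h_c = 5.4 + 1.03333 = 6.43333 m.
A = ½ × 3.3 × 3.1 = 5.115 m².
Resultant F = γ·h_c·A = 10.05525 × 6.43333 × 5.115 = 330.883 kN.
I_c = b·h³/36 = 3.3 × 3.1³/36 = 2.73084 m⁴.
Centre of pressure: y_p = y_c + I_c/(y_c·A) = 6.43333 + 2.73084/(6.43333 × 5.115) = 6.43333 + 0.0829879 = 6.51632 m along the plane.
The resultant acts 1.03333 + 0.0829879 = 1.11632 m (along the plate) below the hinge at the top edge, so the moment about the hinge is M = F × 1.11632 = 330.883 × 1.11632 = 369.371 kN·m.
A normal force at the bottom, 3.1 m from the hinge, must supply this moment: P = 369.371/3.1 = 119.152 kN.

P ≈ 119 kN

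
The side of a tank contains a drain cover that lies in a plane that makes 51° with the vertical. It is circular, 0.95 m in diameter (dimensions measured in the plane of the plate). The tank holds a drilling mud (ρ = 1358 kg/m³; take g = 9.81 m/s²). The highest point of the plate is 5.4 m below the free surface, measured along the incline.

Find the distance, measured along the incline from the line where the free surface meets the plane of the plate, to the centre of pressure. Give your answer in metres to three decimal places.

y_p = 5.885 m

γ = ρg = 1358 × 9.81 / 1000 = 13.32198 kN/m³.
The plate makes 51° with the vertical, i.e. θ = 90° − 51° = 39° to the horizontal. Measuring y along the incline from the free-surface line, vertical depth h = y·sinθ with sinθ = 0.629320.
The centroid is at the centre, 0.475 m below the top of the plate, so y_c = 5.4 + 0.475 = 5.875 m and h_c = 5.875 × 0.629320 = 3.69725 m.
A = π(0.475)² = 0.708822 m².
Resultant F = γ·h_c·A = 13.32198 × 3.69725 × 0.708822 = 34.9128 kN.
I_c = πr⁴/4 = π × 0.475⁴/4 = 0.039982 m⁴.
Centre of pressure: y_p = y_c + I_c/(y_c·A) = 5.875 + 0.039982/(5.875 × 0.708822) = 5.875 + 0.00960107 = 5.8846 m along the plane.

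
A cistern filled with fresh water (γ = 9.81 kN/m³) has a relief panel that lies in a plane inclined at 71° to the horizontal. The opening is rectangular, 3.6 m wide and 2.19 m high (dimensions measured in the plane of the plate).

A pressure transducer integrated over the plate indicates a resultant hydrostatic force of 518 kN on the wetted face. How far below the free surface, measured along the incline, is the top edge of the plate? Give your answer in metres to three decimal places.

γ = 9.81 kN/m³.
A = 3.6 × 2.19 = 7.884 m².
From F = γ·h_c·A, the centroid depth is h_c = 518/(9.81 × 7.884) = 6.69752 m.
Let θ = 71° be the plate's angle to the horizontal; measure y along the incline from where the plane meets the free surface. Vertical depth h = y·sinθ with sinθ = 0.945519.
Along the incline, y_c = h_c/sinθ = 6.69752/0.945519 = 7.08343 m.
The centroid lies 2.19/2 = 1.095 m below the top edge, so the top edge sits at y_top = 7.08343 − 1.095 = 5.98843 m along the incline.

y_top ≈ 5.988 m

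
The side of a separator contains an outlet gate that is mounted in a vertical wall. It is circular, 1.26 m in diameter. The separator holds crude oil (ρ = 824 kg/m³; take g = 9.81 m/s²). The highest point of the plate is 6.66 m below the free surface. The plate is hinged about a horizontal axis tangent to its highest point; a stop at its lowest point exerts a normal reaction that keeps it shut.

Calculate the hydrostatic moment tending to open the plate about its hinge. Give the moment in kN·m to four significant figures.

γ = ρg = 824 × 9.81 / 1000 = 8.08344 kN/m³.
The centroid is at the centre, 0.63 m below the top of the plate, so the centroid depth is h_c = 6.66 + 0.63 = 7.29 m.
A = π(0.63)² = 1.2469 m².
Resultant F = γ·h_c·A = 8.08344 × 7.29 × 1.2469 = 73.4777 kN.
I_c = πr⁴/4 = π × 0.63⁴/4 = 0.123723 m⁴.
Centre of pressure: y_p = y_c + I_c/(y_c·A) = 7.29 + 0.123723/(7.29 × 1.2469) = 7.29 + 0.013611 = 7.30361 m along the plane.
The resultant acts 0.63 + 0.013611 = 0.643611 m (along the plate) below the hinge at the top edge, so the moment about the hinge is M = F × 0.643611 = 73.4777 × 0.643611 = 47.2911 kN·m.

M ≈ 47.29 kN·m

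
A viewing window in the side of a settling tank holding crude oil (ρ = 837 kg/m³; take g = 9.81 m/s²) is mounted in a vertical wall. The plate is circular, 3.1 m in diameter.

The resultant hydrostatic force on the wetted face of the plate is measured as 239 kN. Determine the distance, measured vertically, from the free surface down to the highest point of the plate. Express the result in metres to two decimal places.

γ = ρg = 837 × 9.81 / 1000 = 8.21097 kN/m³.
A = π(1.55)² = 7.54768 m².
From F = γ·h_c·A, the centroid depth is h_c = 239/(8.21097 × 7.54768) = 3.85647 m.
The centroid is at the centre, 1.55 m below the top of the plate, so the highest point sits at h_top = 3.85647 − 1.55 = 2.30647 m below the surface.

d_top ≈ 2.31 m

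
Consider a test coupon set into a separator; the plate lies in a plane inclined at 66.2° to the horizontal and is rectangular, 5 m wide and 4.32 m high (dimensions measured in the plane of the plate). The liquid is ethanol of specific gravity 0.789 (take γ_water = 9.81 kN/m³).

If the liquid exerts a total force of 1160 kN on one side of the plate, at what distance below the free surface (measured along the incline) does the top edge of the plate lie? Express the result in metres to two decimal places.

γ = 0.789 × 9.81 = 7.74009 kN/m³.
A = 5 × 4.32 = 21.6 m².
From F = γ·h_c·A, the centroid depth is h_c = 1160/(7.74009 × 21.6) = 6.93838 m.
Let θ = 66.2° be the plate's angle to the horizontal; measure y along the incline from where the plane meets the free surface. Vertical depth h = y·sinθ with sinθ = 0.914960.
Along the incline, y_c = h_c/sinθ = 6.93838/0.914960 = 7.58326 m.
The centroid lies 4.32/2 = 2.16 m below the top edge, so the top edge sits at y_top = 7.58326 − 2.16 = 5.42326 m along the incline.

y_top ≈ 5.42 m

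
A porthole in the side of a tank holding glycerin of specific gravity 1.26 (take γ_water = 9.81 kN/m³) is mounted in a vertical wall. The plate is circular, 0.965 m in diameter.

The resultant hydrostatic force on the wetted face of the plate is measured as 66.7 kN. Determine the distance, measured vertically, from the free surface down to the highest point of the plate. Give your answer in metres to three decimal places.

d_top ≈ 6.896 m

γ = 1.26 × 9.81 = 12.3606 kN/m³.
A = π(0.4825)² = 0.731382 m².
From F = γ·h_c·A, the centroid depth is h_c = 66.7/(12.3606 × 0.731382) = 7.37806 m.
The centroid is at the centre, 0.4825 m below the top of the plate, so the highest point sits at h_top = 7.37806 − 0.4825 = 6.89556 m below the surface.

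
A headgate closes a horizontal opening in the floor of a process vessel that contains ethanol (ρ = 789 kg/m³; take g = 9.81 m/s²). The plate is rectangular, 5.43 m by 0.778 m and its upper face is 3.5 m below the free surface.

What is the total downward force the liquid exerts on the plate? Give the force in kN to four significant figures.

γ = ρg = 789 × 9.81 / 1000 = 7.74009 kN/m³.
The plate is horizontal, so pressure is uniform at p = γ·h = 7.74009 × 3.5 = 27.0903 kN/m².
A = 5.43 × 0.778 = 4.22454 m².
F = p·A = 27.0903 × 4.22454 = 114.444 kN.

F ≈ 114.4 kN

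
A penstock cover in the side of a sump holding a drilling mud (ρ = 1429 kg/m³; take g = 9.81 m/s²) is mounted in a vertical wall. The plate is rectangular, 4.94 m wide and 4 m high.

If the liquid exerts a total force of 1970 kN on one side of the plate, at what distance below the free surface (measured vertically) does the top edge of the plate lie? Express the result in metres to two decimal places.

γ = ρg = 1429 × 9.81 / 1000 = 14.01849 kN/m³.
A = 4.94 × 4 = 19.76 m².
From F = γ·h_c·A, the centroid depth is h_c = 1970/(14.01849 × 19.76) = 7.11178 m.
The centroid lies 4/2 = 2 m below the top edge, so the top edge sits at h_top = 7.11178 − 2 = 5.11178 m below the surface.

d_top ≈ 5.11 m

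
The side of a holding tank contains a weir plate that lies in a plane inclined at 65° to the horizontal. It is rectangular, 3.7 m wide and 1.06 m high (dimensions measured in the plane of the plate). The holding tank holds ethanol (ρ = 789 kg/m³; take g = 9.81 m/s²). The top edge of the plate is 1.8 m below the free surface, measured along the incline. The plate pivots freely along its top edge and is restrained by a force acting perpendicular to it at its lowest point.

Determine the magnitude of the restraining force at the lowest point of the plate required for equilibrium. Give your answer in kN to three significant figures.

P ≈ 34.5 kN

γ = ρg = 789 × 9.81 / 1000 = 7.74009 kN/m³.
Let θ = 65° be the plate's angle to the horizontal; measure y along the incline from where the plane meets the free surface. Vertical depth h = y·sinθ with sinθ = 0.906308.
The centroid lies 1.06/2 = 0.53 m below the top edge, so y_c = 1.8 + 0.53 = 2.33 m and h_c = 2.33 × 0.906308 = 2.1117 m.
A = 3.7 × 1.06 = 3.922 m².
Resultant F = γ·h_c·A = 7.74009 × 2.1117 × 3.922 = 64.1041 kN.
I_c = b·h³/12 = 3.7 × 1.06³/12 = 0.36723 m⁴.
Centre of pressure: y_p = y_c + I_c/(y_c·A) = 2.33 + 0.36723/(2.33 × 3.922) = 2.33 + 0.040186 = 2.37019 m along the plane.
The resultant acts 0.53 + 0.040186 = 0.570186 m (along the plate) below the hinge at the top edge, so the moment about the hinge is M = F × 0.570186 = 64.1041 × 0.570186 = 36.5513 kN·m.
A normal force at the bottom, 1.06 m from the hinge, must supply this moment: P = 36.5513/1.06 = 34.4824 kN.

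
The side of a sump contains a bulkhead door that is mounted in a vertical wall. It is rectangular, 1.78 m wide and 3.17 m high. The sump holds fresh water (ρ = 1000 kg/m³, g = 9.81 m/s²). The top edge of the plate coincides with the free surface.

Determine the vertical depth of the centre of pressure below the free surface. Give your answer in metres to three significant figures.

γ = ρg = 1000 × 9.81 = 9810 N/m³ = 9.81 kN/m³.
The centroid lies 3.17/2 = 1.585 m below the top edge, so the centroid depth is h_c = 1.585 m.
A = 1.78 × 3.17 = 5.6426 m².
Resultant F = γ·h_c·A = 9.81 × 1.585 × 5.6426 = 87.7359 kN.
I_c = b·h³/12 = 1.78 × 3.17³/12 = 4.72516 m⁴.
Centre of pressure: y_p = y_c + I_c/(y_c·A) = 1.585 + 4.72516/(1.585 × 5.6426) = 1.585 + 0.528333 = 2.11333 m along the plane.

h_p = 2.11 m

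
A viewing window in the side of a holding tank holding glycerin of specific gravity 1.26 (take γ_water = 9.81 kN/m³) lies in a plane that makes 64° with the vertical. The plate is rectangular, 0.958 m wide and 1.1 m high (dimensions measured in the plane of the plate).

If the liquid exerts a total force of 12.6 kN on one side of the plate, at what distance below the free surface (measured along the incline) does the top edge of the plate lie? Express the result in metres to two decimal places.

y_top ≈ 1.66 m

γ = 1.26 × 9.81 = 12.3606 kN/m³.
A = 0.958 × 1.1 = 1.0538 m².
From F = γ·h_c·A, the centroid depth is h_c = 12.6/(12.3606 × 1.0538) = 0.967326 m.
The plate makes 64° with the vertical, i.e. θ = 90° − 64° = 26° to the horizontal. Measuring y along the incline from the free-surface line, vertical depth h = y·sinθ with sinθ = 0.438371.
Along the incline, y_c = h_c/sinθ = 0.967326/0.438371 = 2.20664 m.
The centroid lies 1.1/2 = 0.55 m below the top edge, so the top edge sits at y_top = 2.20664 − 0.55 = 1.65664 m along the incline.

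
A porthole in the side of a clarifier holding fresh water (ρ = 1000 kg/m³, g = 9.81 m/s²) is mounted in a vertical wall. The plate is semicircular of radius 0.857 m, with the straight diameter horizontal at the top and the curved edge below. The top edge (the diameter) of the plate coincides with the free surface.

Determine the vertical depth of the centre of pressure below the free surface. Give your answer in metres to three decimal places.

h_p = 0.505 m

γ = ρg = 1000 × 9.81 = 9810 N/m³ = 9.81 kN/m³.
The centroid of a semicircle lies 4r/(3π) = 0.363722 m from the diameter, here below the top edge, so the centroid depth is h_c = 0.363722 m.
A = πr²/2 = π × 0.857²/2 = 1.15367 m².
Resultant F = γ·h_c·A = 9.81 × 0.363722 × 1.15367 = 4.11642 kN.
I_c = (π/8 − 8/(9π))·r⁴ = 0.109757 × 0.857⁴ = 0.0592046 m⁴.
Centre of pressure: y_p = y_c + I_c/(y_c·A) = 0.363722 + 0.0592046/(0.363722 × 1.15367) = 0.363722 + 0.141093 = 0.504815 m along the plane.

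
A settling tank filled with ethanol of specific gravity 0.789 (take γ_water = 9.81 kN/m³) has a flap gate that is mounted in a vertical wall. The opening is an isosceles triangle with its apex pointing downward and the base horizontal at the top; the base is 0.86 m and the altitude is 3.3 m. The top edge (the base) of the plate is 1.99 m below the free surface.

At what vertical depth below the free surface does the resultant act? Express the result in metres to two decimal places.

h_p = 3.29 m

γ = 0.789 × 9.81 = 7.74009 kN/m³.
With the apex down, the centroid sits h/3 = 3.3/3 = 1.1 m below the base (the top edge), so the centroid depth is h_c = 1.99 + 1.1 = 3.09 m.
A = ½ × 0.86 × 3.3 = 1.419 m².
Resultant F = γ·h_c·A = 7.74009 × 3.09 × 1.419 = 33.9381 kN.
I_c = b·h³/36 = 0.86 × 3.3³/36 = 0.858495 m⁴.
Centre of pressure: y_p = y_c + I_c/(y_c·A) = 3.09 + 0.858495/(3.09 × 1.419) = 3.09 + 0.195793 = 3.28579 m along the plane.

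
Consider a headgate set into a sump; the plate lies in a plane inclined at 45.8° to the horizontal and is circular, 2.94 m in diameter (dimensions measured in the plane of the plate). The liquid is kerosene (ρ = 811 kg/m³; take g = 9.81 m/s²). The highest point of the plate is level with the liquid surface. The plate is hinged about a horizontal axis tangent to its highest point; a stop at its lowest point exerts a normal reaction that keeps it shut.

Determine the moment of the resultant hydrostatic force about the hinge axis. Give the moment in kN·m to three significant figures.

γ = ρg = 811 × 9.81 / 1000 = 7.95591 kN/m³.
Let θ = 45.8° be the plate's angle to the horizontal; measure y along the incline from where the plane meets the free surface. Vertical depth h = y·sinθ with sinθ = 0.716911.
The centroid is at the centre, 1.47 m below the top of the plate, so y_c = 1.47 m and h_c = 1.47 × 0.716911 = 1.05386 m.
A = π(1.47)² = 6.78867 m².
Resultant F = γ·h_c·A = 7.95591 × 1.05386 × 6.78867 = 56.919 kN.
I_c = πr⁴/4 = π × 1.47⁴/4 = 3.66741 m⁴.
Centre of pressure: y_p = y_c + I_c/(y_c·A) = 1.47 + 3.66741/(1.47 × 6.78867) = 1.47 + 0.3675 = 1.8375 m along the plane.
The resultant acts 1.47 + 0.3675 = 1.8375 m (along the plate) below the hinge at the top edge, so the moment about the hinge is M = F × 1.8375 = 56.919 × 1.8375 = 104.589 kN·m.

M ≈ 105 kN·m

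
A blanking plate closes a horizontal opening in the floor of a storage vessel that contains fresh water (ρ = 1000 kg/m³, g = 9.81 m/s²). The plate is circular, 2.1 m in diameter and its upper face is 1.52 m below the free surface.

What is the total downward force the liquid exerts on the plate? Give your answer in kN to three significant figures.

F ≈ 51.6 kN

γ = ρg = 1000 × 9.81 = 9810 N/m³ = 9.81 kN/m³.
The plate is horizontal, so pressure is uniform at p = γ·h = 9.81 × 1.52 = 14.9112 kN/m².
A = π(1.05)² = 3.46361 m².
F = p·A = 14.9112 × 3.46361 = 51.6466 kN.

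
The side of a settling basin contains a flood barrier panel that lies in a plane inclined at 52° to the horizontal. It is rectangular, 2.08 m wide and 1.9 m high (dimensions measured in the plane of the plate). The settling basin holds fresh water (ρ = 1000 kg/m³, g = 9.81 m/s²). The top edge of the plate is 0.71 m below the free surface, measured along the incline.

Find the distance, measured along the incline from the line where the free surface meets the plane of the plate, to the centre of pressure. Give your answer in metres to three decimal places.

γ = ρg = 1000 × 9.81 = 9810 N/m³ = 9.81 kN/m³.
Let θ = 52° be the plate's angle to the horizontal; measure y along the incline from where the plane meets the free surface. Vertical depth h = y·sinθ with sinθ = 0.788011.
The centroid lies 1.9/2 = 0.95 m below the top edge, so y_c = 0.71 + 0.95 = 1.66 m and h_c = 1.66 × 0.788011 = 1.3081 m.
A = 2.08 × 1.9 = 3.952 m².
Resultant F = γ·h_c·A = 9.81 × 1.3081 × 3.952 = 50.7139 kN.
I_c = b·h³/12 = 2.08 × 1.9³/12 = 1.18889 m⁴.
Centre of pressure: y_p = y_c + I_c/(y_c·A) = 1.66 + 1.18889/(1.66 × 3.952) = 1.66 + 0.181224 = 1.84122 m along the plane.

y_p = 1.841 m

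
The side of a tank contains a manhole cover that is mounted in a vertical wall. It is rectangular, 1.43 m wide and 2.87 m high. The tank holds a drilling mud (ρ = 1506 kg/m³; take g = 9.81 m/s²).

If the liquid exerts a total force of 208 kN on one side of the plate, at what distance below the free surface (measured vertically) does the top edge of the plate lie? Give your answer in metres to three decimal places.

γ = ρg = 1506 × 9.81 / 1000 = 14.77386 kN/m³.
A = 1.43 × 2.87 = 4.1041 m².
From F = γ·h_c·A, the centroid depth is h_c = 208/(14.77386 × 4.1041) = 3.43045 m.
The centroid lies 2.87/2 = 1.435 m below the top edge, so the top edge sits at h_top = 3.43045 − 1.435 = 1.99545 m below the surface.

d_top ≈ 1.995 m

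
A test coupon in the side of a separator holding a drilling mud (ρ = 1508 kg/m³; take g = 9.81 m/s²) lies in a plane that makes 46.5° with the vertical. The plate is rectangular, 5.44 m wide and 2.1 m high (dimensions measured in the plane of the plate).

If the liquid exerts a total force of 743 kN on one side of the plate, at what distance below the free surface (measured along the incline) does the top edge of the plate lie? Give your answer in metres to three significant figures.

y_top ≈ 5.34 m

γ = ρg = 1508 × 9.81 / 1000 = 14.79348 kN/m³.
A = 5.44 × 2.1 = 11.424 m².
From F = γ·h_c·A, the centroid depth is h_c = 743/(14.79348 × 11.424) = 4.39643 m.
The plate makes 46.5° with the vertical, i.e. θ = 90° − 46.5° = 43.5° to the horizontal. Measuring y along the incline from the free-surface line, vertical depth h = y·sinθ with sinθ = 0.688355.
Along the incline, y_c = h_c/sinθ = 4.39643/0.688355 = 6.38686 m.
The centroid lies 2.1/2 = 1.05 m below the top edge, so the top edge sits at y_top = 6.38686 − 1.05 = 5.33686 m along the incline.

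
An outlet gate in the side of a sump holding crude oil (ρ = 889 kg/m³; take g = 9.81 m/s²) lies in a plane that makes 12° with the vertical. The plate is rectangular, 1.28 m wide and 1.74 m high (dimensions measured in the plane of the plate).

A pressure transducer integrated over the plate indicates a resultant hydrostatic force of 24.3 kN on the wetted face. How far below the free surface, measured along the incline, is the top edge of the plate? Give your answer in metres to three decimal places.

y_top ≈ 0.409 m

γ = ρg = 889 × 9.81 / 1000 = 8.72109 kN/m³.
A = 1.28 × 1.74 = 2.2272 m².
From F = γ·h_c·A, the centroid depth is h_c = 24.3/(8.72109 × 2.2272) = 1.25105 m.
The plate makes 12° with the vertical, i.e. θ = 90° − 12° = 78° to the horizontal. Measuring y along the incline from the free-surface line, vertical depth h = y·sinθ with sinθ = 0.978148.
Along the incline, y_c = h_c/sinθ = 1.25105/0.978148 = 1.279 m.
The centroid lies 1.74/2 = 0.87 m below the top edge, so the top edge sits at y_top = 1.279 − 0.87 = 0.409 m along the incline.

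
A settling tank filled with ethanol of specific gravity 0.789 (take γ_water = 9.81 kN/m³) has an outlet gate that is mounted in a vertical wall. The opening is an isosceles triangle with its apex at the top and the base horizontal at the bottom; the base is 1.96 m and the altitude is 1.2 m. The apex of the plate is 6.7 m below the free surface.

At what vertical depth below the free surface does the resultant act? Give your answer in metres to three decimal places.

h_p = 7.511 m

γ = 0.789 × 9.81 = 7.74009 kN/m³.
With the apex up, the centroid sits 2h/3 = 2 × 1.2/3 = 0.8 m below the apex, so the centroid depth is h_c = 6.7 + 0.8 = 7.5 m.
A = ½ × 1.96 × 1.2 = 1.176 m².
Resultant F = γ·h_c·A = 7.74009 × 7.5 × 1.176 = 68.2676 kN.
I_c = b·h³/36 = 1.96 × 1.2³/36 = 0.09408 m⁴.
Centre of pressure: y_p = y_c + I_c/(y_c·A) = 7.5 + 0.09408/(7.5 × 1.176) = 7.5 + 0.0106667 = 7.51067 m along the plane.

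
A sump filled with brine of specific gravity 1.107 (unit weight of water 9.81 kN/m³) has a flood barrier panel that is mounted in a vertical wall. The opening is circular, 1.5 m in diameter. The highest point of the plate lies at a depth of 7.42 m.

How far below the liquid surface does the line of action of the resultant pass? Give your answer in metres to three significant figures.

γ = 1.107 × 9.81 = 10.85967 kN/m³.
The centroid is at the centre, 0.75 m below the top of the plate, so the centroid depth is h_c = 7.42 + 0.75 = 8.17 m.
A = π(0.75)² = 1.76715 m².
Resultant F = γ·h_c·A = 10.85967 × 8.17 × 1.76715 = 156.788 kN.
I_c = πr⁴/4 = π × 0.75⁴/4 = 0.248505 m⁴.
Centre of pressure: y_p = y_c + I_c/(y_c·A) = 8.17 + 0.248505/(8.17 × 1.76715) = 8.17 + 0.0172123 = 8.18721 m along the plane.

h_p = 8.19 m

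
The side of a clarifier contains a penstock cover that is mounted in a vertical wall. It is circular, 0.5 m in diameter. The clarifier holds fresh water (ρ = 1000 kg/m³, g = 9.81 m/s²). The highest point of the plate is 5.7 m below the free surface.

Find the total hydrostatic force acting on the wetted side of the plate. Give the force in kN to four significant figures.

F ≈ 11.46 kN

γ = ρg = 1000 × 9.81 = 9810 N/m³ = 9.81 kN/m³.
The centroid is at the centre, 0.25 m below the top of the plate, so the centroid depth is h_c = 5.7 + 0.25 = 5.95 m.
A = π(0.25)² = 0.19635 m².
Resultant F = γ·h_c·A = 9.81 × 5.95 × 0.19635 = 11.4609 kN.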